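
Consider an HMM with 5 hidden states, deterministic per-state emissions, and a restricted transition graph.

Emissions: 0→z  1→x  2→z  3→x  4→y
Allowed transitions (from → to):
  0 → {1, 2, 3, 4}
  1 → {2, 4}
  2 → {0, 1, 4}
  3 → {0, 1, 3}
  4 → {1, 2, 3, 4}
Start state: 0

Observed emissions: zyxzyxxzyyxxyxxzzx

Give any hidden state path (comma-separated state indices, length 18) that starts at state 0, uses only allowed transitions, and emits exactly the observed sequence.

  pos 0: z in {0,2}, choose 0; start
  pos 1: y in {4}, choose 4; 0->4 ok
  pos 2: x in {1,3}, choose 3; 4->3 ok
  pos 3: z in {0,2}, choose 0; 3->0 ok
  pos 4: y in {4}, choose 4; 0->4 ok
  pos 5: x in {1,3}, choose 3; 4->3 ok
  pos 6: x in {1,3}, choose 1; 3->1 ok
  pos 7: z in {0,2}, choose 2; 1->2 ok
  pos 8: y in {4}, choose 4; 2->4 ok
  pos 9: y in {4}, choose 4; 4->4 ok
  pos 10: x in {1,3}, choose 3; 4->3 ok
  pos 11: x in {1,3}, choose 1; 3->1 ok
  pos 12: y in {4}, choose 4; 1->4 ok
  pos 13: x in {1,3}, choose 3; 4->3 ok
  pos 14: x in {1,3}, choose 1; 3->1 ok
  pos 15: z in {0,2}, choose 2; 1->2 ok
  pos 16: z in {0,2}, choose 0; 2->0 ok
  pos 17: x in {1,3}, choose 3; 0->3 ok

0,4,3,0,4,3,1,2,4,4,3,1,4,3,1,2,0,3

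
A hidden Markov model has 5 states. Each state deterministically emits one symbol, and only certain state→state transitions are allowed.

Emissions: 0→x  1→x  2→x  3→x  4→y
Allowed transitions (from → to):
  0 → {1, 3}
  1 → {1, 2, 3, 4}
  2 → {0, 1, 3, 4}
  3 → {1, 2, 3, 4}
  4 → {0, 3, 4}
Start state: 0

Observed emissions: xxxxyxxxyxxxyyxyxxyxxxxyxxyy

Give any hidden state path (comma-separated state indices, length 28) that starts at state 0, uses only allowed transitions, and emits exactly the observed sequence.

  0: obs=x cand={0,1,2,3} pick 0 [start]
  1: obs=x cand={0,1,2,3} pick 1 [0->1 ok]
  2: obs=x cand={0,1,2,3} pick 3 [1->3 ok]
  3: obs=x cand={0,1,2,3} pick 1 [3->1 ok]
  4: obs=y cand={4} pick 4 [1->4 ok]
  5: obs=x cand={0,1,2,3} pick 3 [4->3 ok]
  6: obs=x cand={0,1,2,3} pick 2 [3->2 ok]
  7: obs=x cand={0,1,2,3} pick 1 [2->1 ok]
  8: obs=y cand={4} pick 4 [1->4 ok]
  9: obs=x cand={0,1,2,3} pick 0 [4->0 ok]
  10: obs=x cand={0,1,2,3} pick 1 [0->1 ok]
  11: obs=x cand={0,1,2,3} pick 2 [1->2 ok]
  12: obs=y cand={4} pick 4 [2->4 ok]
  13: obs=y cand={4} pick 4 [4->4 ok]
  14: obs=x cand={0,1,2,3} pick 3 [4->3 ok]
  15: obs=y cand={4} pick 4 [3->4 ok]
  16: obs=x cand={0,1,2,3} pick 0 [4->0 ok]
  17: obs=x cand={0,1,2,3} pick 1 [0->1 ok]
  18: obs=y cand={4} pick 4 [1->4 ok]
  19: obs=x cand={0,1,2,3} pick 0 [4->0 ok]
  20: obs=x cand={0,1,2,3} pick 3 [0->3 ok]
  21: obs=x cand={0,1,2,3} pick 1 [3->1 ok]
  22: obs=x cand={0,1,2,3} pick 2 [1->2 ok]
  23: obs=y cand={4} pick 4 [2->4 ok]
  24: obs=x cand={0,1,2,3} pick 0 [4->0 ok]
  25: obs=x cand={0,1,2,3} pick 3 [0->3 ok]
  26: obs=y cand={4} pick 4 [3->4 ok]
  27: obs=y cand={4} pick 4 [4->4 ok]

0,1,3,1,4,3,2,1,4,0,1,2,4,4,3,4,0,1,4,0,3,1,2,4,0,3,4,4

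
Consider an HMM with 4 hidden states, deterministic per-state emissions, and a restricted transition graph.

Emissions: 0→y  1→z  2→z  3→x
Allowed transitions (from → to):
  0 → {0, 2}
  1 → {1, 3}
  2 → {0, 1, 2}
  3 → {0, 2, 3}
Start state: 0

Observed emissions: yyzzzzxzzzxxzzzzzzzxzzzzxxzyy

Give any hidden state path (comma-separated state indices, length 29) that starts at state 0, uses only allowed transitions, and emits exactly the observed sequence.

  [0] y  {0}  => 0  start
  [1] y  {0}  => 0  0->0 ok
  [2] z  {1,2}  => 2  0->2 ok
  [3] z  {1,2}  => 2  2->2 ok
  [4] z  {1,2}  => 1  2->1 ok
  [5] z  {1,2}  => 1  1->1 ok
  [6] x  {3}  => 3  1->3 ok
  [7] z  {1,2}  => 2  3->2 ok
  [8] z  {1,2}  => 2  2->2 ok
  [9] z  {1,2}  => 1  2->1 ok
  [10] x  {3}  => 3  1->3 ok
  [11] x  {3}  => 3  3->3 ok
  [12] z  {1,2}  => 2  3->2 ok
  [13] z  {1,2}  => 2  2->2 ok
  [14] z  {1,2}  => 2  2->2 ok
  [15] z  {1,2}  => 1  2->1 ok
  [16] z  {1,2}  => 1  1->1 ok
  [17] z  {1,2}  => 1  1->1 ok
  [18] z  {1,2}  => 1  1->1 ok
  [19] x  {3}  => 3  1->3 ok
  [20] z  {1,2}  => 2  3->2 ok
  [21] z  {1,2}  => 2  2->2 ok
  [22] z  {1,2}  => 2  2->2 ok
  [23] z  {1,2}  => 1  2->1 ok
  [24] x  {3}  => 3  1->3 ok
  [25] x  {3}  => 3  3->3 ok
  [26] z  {1,2}  => 2  3->2 ok
  [27] y  {0}  => 0  2->0 ok
  [28] y  {0}  => 0  0->0 ok

0,0,2,2,1,1,3,2,2,1,3,3,2,2,2,1,1,1,1,3,2,2,2,1,3,3,2,0,0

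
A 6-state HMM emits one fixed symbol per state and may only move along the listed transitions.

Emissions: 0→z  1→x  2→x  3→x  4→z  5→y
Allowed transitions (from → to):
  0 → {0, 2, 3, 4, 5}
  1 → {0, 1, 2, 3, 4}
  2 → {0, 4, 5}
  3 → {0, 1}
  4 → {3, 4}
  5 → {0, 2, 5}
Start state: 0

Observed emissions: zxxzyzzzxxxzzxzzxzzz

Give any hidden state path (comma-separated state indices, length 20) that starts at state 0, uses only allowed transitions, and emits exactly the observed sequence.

0,3,1,0,5,0,4,4,3,1,2,0,0,3,0,0,3,0,0,4

  pos 0: z in {0,4}, choose 0; start
  pos 1: x in {1,2,3}, choose 3; 0->3 ok
  pos 2: x in {1,2,3}, choose 1; 3->1 ok
  pos 3: z in {0,4}, choose 0; 1->0 ok
  pos 4: y in {5}, choose 5; 0->5 ok
  pos 5: z in {0,4}, choose 0; 5->0 ok
  pos 6: z in {0,4}, choose 4; 0->4 ok
  pos 7: z in {0,4}, choose 4; 4->4 ok
  pos 8: x in {1,2,3}, choose 3; 4->3 ok
  pos 9: x in {1,2,3}, choose 1; 3->1 ok
  pos 10: x in {1,2,3}, choose 2; 1->2 ok
  pos 11: z in {0,4}, choose 0; 2->0 ok
  pos 12: z in {0,4}, choose 0; 0->0 ok
  pos 13: x in {1,2,3}, choose 3; 0->3 ok
  pos 14: z in {0,4}, choose 0; 3->0 ok
  pos 15: z in {0,4}, choose 0; 0->0 ok
  pos 16: x in {1,2,3}, choose 3; 0->3 ok
  pos 17: z in {0,4}, choose 0; 3->0 ok
  pos 18: z in {0,4}, choose 0; 0->0 ok
  pos 19: z in {0,4}, choose 4; 0->4 ok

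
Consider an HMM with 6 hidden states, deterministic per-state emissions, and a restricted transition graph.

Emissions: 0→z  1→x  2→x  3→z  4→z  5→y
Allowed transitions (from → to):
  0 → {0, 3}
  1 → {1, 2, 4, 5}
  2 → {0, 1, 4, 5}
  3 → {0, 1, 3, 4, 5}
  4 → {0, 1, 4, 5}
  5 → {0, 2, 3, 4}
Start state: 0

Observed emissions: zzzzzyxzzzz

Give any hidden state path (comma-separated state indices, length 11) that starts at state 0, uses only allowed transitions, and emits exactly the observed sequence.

0,0,0,3,4,5,2,0,0,3,4

  pos 0: z in {0,3,4}, choose 0; start
  pos 1: z in {0,3,4}, choose 0; 0->0 ok
  pos 2: z in {0,3,4}, choose 0; 0->0 ok
  pos 3: z in {0,3,4}, choose 3; 0->3 ok
  pos 4: z in {0,3,4}, choose 4; 3->4 ok
  pos 5: y in {5}, choose 5; 4->5 ok
  pos 6: x in {1,2}, choose 2; 5->2 ok
  pos 7: z in {0,3,4}, choose 0; 2->0 ok
  pos 8: z in {0,3,4}, choose 0; 0->0 ok
  pos 9: z in {0,3,4}, choose 3; 0->3 ok
  pos 10: z in {0,3,4}, choose 4; 3->4 ok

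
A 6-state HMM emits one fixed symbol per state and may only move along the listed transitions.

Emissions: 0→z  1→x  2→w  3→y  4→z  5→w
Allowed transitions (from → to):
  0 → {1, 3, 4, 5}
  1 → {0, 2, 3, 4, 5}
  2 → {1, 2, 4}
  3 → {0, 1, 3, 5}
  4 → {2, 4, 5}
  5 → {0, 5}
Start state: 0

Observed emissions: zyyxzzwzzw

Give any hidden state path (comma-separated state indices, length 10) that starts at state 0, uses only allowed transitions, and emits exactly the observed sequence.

  pos 0: z in {0,4}, choose 0; start
  pos 1: y in {3}, choose 3; 0->3 ok
  pos 2: y in {3}, choose 3; 3->3 ok
  pos 3: x in {1}, choose 1; 3->1 ok
  pos 4: z in {0,4}, choose 4; 1->4 ok
  pos 5: z in {0,4}, choose 4; 4->4 ok
  pos 6: w in {2,5}, choose 5; 4->5 ok
  pos 7: z in {0,4}, choose 0; 5->0 ok
  pos 8: z in {0,4}, choose 4; 0->4 ok
  pos 9: w in {2,5}, choose 5; 4->5 ok

0,3,3,1,4,4,5,0,4,5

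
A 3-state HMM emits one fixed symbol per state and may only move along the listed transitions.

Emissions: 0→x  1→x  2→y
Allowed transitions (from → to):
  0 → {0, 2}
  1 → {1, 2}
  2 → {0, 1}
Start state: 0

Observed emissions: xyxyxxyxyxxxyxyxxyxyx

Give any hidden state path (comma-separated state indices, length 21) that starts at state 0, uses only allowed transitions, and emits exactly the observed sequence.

0,2,1,2,1,1,2,1,2,0,0,0,2,0,2,0,0,2,1,2,1

  [0] x  {0,1}  => 0  start
  [1] y  {2}  => 2  0->2 ok
  [2] x  {0,1}  => 1  2->1 ok
  [3] y  {2}  => 2  1->2 ok
  [4] x  {0,1}  => 1  2->1 ok
  [5] x  {0,1}  => 1  1->1 ok
  [6] y  {2}  => 2  1->2 ok
  [7] x  {0,1}  => 1  2->1 ok
  [8] y  {2}  => 2  1->2 ok
  [9] x  {0,1}  => 0  2->0 ok
  [10] x  {0,1}  => 0  0->0 ok
  [11] x  {0,1}  => 0  0->0 ok
  [12] y  {2}  => 2  0->2 ok
  [13] x  {0,1}  => 0  2->0 ok
  [14] y  {2}  => 2  0->2 ok
  [15] x  {0,1}  => 0  2->0 ok
  [16] x  {0,1}  => 0  0->0 ok
  [17] y  {2}  => 2  0->2 ok
  [18] x  {0,1}  => 1  2->1 ok
  [19] y  {2}  => 2  1->2 ok
  [20] x  {0,1}  => 1  2->1 ok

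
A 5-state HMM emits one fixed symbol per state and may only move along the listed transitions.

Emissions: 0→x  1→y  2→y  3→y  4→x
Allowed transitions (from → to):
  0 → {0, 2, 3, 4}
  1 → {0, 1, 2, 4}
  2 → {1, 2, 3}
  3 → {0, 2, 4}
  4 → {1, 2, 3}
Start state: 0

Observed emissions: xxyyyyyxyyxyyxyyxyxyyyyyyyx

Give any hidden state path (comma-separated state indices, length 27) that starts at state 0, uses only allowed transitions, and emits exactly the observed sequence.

  t0 'x' -> {0,4}, take 0 (start)
  t1 'x' -> {0,4}, take 4 (0->4 ok)
  t2 'y' -> {1,2,3}, take 1 (4->1 ok)
  t3 'y' -> {1,2,3}, take 1 (1->1 ok)
  t4 'y' -> {1,2,3}, take 2 (1->2 ok)
  t5 'y' -> {1,2,3}, take 2 (2->2 ok)
  t6 'y' -> {1,2,3}, take 3 (2->3 ok)
  t7 'x' -> {0,4}, take 0 (3->0 ok)
  t8 'y' -> {1,2,3}, take 2 (0->2 ok)
  t9 'y' -> {1,2,3}, take 1 (2->1 ok)
  t10 'x' -> {0,4}, take 4 (1->4 ok)
  t11 'y' -> {1,2,3}, take 2 (4->2 ok)
  t12 'y' -> {1,2,3}, take 3 (2->3 ok)
  t13 'x' -> {0,4}, take 0 (3->0 ok)
  t14 'y' -> {1,2,3}, take 2 (0->2 ok)
  t15 'y' -> {1,2,3}, take 1 (2->1 ok)
  t16 'x' -> {0,4}, take 4 (1->4 ok)
  t17 'y' -> {1,2,3}, take 1 (4->1 ok)
  t18 'x' -> {0,4}, take 4 (1->4 ok)
  t19 'y' -> {1,2,3}, take 2 (4->2 ok)
  t20 'y' -> {1,2,3}, take 2 (2->2 ok)
  t21 'y' -> {1,2,3}, take 3 (2->3 ok)
  t22 'y' -> {1,2,3}, take 2 (3->2 ok)
  t23 'y' -> {1,2,3}, take 1 (2->1 ok)
  t24 'y' -> {1,2,3}, take 1 (1->1 ok)
  t25 'y' -> {1,2,3}, take 1 (1->1 ok)
  t26 'x' -> {0,4}, take 4 (1->4 ok)

0,4,1,1,2,2,3,0,2,1,4,2,3,0,2,1,4,1,4,2,2,3,2,1,1,1,4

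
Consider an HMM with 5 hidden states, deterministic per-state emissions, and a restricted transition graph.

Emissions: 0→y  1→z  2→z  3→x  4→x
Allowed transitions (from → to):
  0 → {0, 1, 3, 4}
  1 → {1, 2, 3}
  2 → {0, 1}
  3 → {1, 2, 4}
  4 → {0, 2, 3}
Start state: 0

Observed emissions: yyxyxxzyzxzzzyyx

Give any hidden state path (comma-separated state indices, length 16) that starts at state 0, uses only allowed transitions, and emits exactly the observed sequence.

  [0] y  {0}  => 0  start
  [1] y  {0}  => 0  0->0 ok
  [2] x  {3,4}  => 4  0->4 ok
  [3] y  {0}  => 0  4->0 ok
  [4] x  {3,4}  => 4  0->4 ok
  [5] x  {3,4}  => 3  4->3 ok
  [6] z  {1,2}  => 2  3->2 ok
  [7] y  {0}  => 0  2->0 ok
  [8] z  {1,2}  => 1  0->1 ok
  [9] x  {3,4}  => 3  1->3 ok
  [10] z  {1,2}  => 2  3->2 ok
  [11] z  {1,2}  => 1  2->1 ok
  [12] z  {1,2}  => 2  1->2 ok
  [13] y  {0}  => 0  2->0 ok
  [14] y  {0}  => 0  0->0 ok
  [15] x  {3,4}  => 3  0->3 ok

0,0,4,0,4,3,2,0,1,3,2,1,2,0,0,3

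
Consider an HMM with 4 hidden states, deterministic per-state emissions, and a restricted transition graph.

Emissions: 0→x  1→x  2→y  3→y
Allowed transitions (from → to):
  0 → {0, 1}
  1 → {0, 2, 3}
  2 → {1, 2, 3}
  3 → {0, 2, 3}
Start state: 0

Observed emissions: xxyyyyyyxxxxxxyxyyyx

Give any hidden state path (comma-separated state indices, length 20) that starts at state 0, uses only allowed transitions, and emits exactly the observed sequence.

0,1,2,3,3,3,3,3,0,1,0,0,0,1,2,1,3,3,2,1

  0: obs=x cand={0,1} pick 0 [start]
  1: obs=x cand={0,1} pick 1 [0->1 ok]
  2: obs=y cand={2,3} pick 2 [1->2 ok]
  3: obs=y cand={2,3} pick 3 [2->3 ok]
  4: obs=y cand={2,3} pick 3 [3->3 ok]
  5: obs=y cand={2,3} pick 3 [3->3 ok]
  6: obs=y cand={2,3} pick 3 [3->3 ok]
  7: obs=y cand={2,3} pick 3 [3->3 ok]
  8: obs=x cand={0,1} pick 0 [3->0 ok]
  9: obs=x cand={0,1} pick 1 [0->1 ok]
  10: obs=x cand={0,1} pick 0 [1->0 ok]
  11: obs=x cand={0,1} pick 0 [0->0 ok]
  12: obs=x cand={0,1} pick 0 [0->0 ok]
  13: obs=x cand={0,1} pick 1 [0->1 ok]
  14: obs=y cand={2,3} pick 2 [1->2 ok]
  15: obs=x cand={0,1} pick 1 [2->1 ok]
  16: obs=y cand={2,3} pick 3 [1->3 ok]
  17: obs=y cand={2,3} pick 3 [3->3 ok]
  18: obs=y cand={2,3} pick 2 [3->2 ok]
  19: obs=x cand={0,1} pick 1 [2->1 ok]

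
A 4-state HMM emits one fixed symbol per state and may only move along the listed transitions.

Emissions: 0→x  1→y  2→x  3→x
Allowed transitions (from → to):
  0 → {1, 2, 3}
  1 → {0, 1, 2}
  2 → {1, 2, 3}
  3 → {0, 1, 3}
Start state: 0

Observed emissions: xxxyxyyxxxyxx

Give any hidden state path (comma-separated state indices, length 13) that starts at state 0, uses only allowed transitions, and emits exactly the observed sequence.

0,2,3,1,0,1,1,2,2,2,1,2,3

  [0] x  {0,2,3}  => 0  start
  [1] x  {0,2,3}  => 2  0->2 ok
  [2] x  {0,2,3}  => 3  2->3 ok
  [3] y  {1}  => 1  3->1 ok
  [4] x  {0,2,3}  => 0  1->0 ok
  [5] y  {1}  => 1  0->1 ok
  [6] y  {1}  => 1  1->1 ok
  [7] x  {0,2,3}  => 2  1->2 ok
  [8] x  {0,2,3}  => 2  2->2 ok
  [9] x  {0,2,3}  => 2  2->2 ok
  [10] y  {1}  => 1  2->1 ok
  [11] x  {0,2,3}  => 2  1->2 ok
  [12] x  {0,2,3}  => 3  2->3 ok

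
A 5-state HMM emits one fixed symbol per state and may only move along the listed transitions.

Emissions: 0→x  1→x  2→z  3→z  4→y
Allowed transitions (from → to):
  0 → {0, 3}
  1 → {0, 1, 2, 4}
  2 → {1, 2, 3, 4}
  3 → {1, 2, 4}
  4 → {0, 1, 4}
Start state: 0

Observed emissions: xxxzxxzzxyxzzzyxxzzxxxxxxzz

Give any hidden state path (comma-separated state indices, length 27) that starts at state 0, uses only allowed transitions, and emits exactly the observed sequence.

0,0,0,3,1,0,3,2,1,4,1,2,2,3,4,0,0,3,2,1,1,1,1,0,0,3,2

  0: obs=x cand={0,1} pick 0 [start]
  1: obs=x cand={0,1} pick 0 [0->0 ok]
  2: obs=x cand={0,1} pick 0 [0->0 ok]
  3: obs=z cand={2,3} pick 3 [0->3 ok]
  4: obs=x cand={0,1} pick 1 [3->1 ok]
  5: obs=x cand={0,1} pick 0 [1->0 ok]
  6: obs=z cand={2,3} pick 3 [0->3 ok]
  7: obs=z cand={2,3} pick 2 [3->2 ok]
  8: obs=x cand={0,1} pick 1 [2->1 ok]
  9: obs=y cand={4} pick 4 [1->4 ok]
  10: obs=x cand={0,1} pick 1 [4->1 ok]
  11: obs=z cand={2,3} pick 2 [1->2 ok]
  12: obs=z cand={2,3} pick 2 [2->2 ok]
  13: obs=z cand={2,3} pick 3 [2->3 ok]
  14: obs=y cand={4} pick 4 [3->4 ok]
  15: obs=x cand={0,1} pick 0 [4->0 ok]
  16: obs=x cand={0,1} pick 0 [0->0 ok]
  17: obs=z cand={2,3} pick 3 [0->3 ok]
  18: obs=z cand={2,3} pick 2 [3->2 ok]
  19: obs=x cand={0,1} pick 1 [2->1 ok]
  20: obs=x cand={0,1} pick 1 [1->1 ok]
  21: obs=x cand={0,1} pick 1 [1->1 ok]
  22: obs=x cand={0,1} pick 1 [1->1 ok]
  23: obs=x cand={0,1} pick 0 [1->0 ok]
  24: obs=x cand={0,1} pick 0 [0->0 ok]
  25: obs=z cand={2,3} pick 3 [0->3 ok]
  26: obs=z cand={2,3} pick 2 [3->2 ok]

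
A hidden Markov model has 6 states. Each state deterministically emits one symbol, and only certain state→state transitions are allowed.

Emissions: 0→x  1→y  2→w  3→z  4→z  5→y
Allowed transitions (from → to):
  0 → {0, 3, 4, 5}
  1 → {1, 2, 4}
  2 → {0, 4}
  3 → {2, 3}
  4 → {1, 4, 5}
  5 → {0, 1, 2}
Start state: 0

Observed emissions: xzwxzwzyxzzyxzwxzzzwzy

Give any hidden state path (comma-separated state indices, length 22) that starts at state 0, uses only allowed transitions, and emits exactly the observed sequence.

  0: obs=x cand={0} pick 0 [start]
  1: obs=z cand={3,4} pick 3 [0->3 ok]
  2: obs=w cand={2} pick 2 [3->2 ok]
  3: obs=x cand={0} pick 0 [2->0 ok]
  4: obs=z cand={3,4} pick 3 [0->3 ok]
  5: obs=w cand={2} pick 2 [3->2 ok]
  6: obs=z cand={3,4} pick 4 [2->4 ok]
  7: obs=y cand={1,5} pick 5 [4->5 ok]
  8: obs=x cand={0} pick 0 [5->0 ok]
  9: obs=z cand={3,4} pick 4 [0->4 ok]
  10: obs=z cand={3,4} pick 4 [4->4 ok]
  11: obs=y cand={1,5} pick 5 [4->5 ok]
  12: obs=x cand={0} pick 0 [5->0 ok]
  13: obs=z cand={3,4} pick 3 [0->3 ok]
  14: obs=w cand={2} pick 2 [3->2 ok]
  15: obs=x cand={0} pick 0 [2->0 ok]
  16: obs=z cand={3,4} pick 3 [0->3 ok]
  17: obs=z cand={3,4} pick 3 [3->3 ok]
  18: obs=z cand={3,4} pick 3 [3->3 ok]
  19: obs=w cand={2} pick 2 [3->2 ok]
  20: obs=z cand={3,4} pick 4 [2->4 ok]
  21: obs=y cand={1,5} pick 1 [4->1 ok]

0,3,2,0,3,2,4,5,0,4,4,5,0,3,2,0,3,3,3,2,4,1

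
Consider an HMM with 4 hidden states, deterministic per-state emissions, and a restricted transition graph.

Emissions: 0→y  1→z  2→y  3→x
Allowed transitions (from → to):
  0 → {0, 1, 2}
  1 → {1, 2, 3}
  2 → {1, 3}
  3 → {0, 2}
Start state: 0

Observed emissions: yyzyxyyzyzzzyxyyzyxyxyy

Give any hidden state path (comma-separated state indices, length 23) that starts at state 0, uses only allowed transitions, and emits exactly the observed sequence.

0,2,1,2,3,0,0,1,2,1,1,1,2,3,0,0,1,2,3,2,3,0,0

  pos 0: y in {0,2}, choose 0; start
  pos 1: y in {0,2}, choose 2; 0->2 ok
  pos 2: z in {1}, choose 1; 2->1 ok
  pos 3: y in {0,2}, choose 2; 1->2 ok
  pos 4: x in {3}, choose 3; 2->3 ok
  pos 5: y in {0,2}, choose 0; 3->0 ok
  pos 6: y in {0,2}, choose 0; 0->0 ok
  pos 7: z in {1}, choose 1; 0->1 ok
  pos 8: y in {0,2}, choose 2; 1->2 ok
  pos 9: z in {1}, choose 1; 2->1 ok
  pos 10: z in {1}, choose 1; 1->1 ok
  pos 11: z in {1}, choose 1; 1->1 ok
  pos 12: y in {0,2}, choose 2; 1->2 ok
  pos 13: x in {3}, choose 3; 2->3 ok
  pos 14: y in {0,2}, choose 0; 3->0 ok
  pos 15: y in {0,2}, choose 0; 0->0 ok
  pos 16: z in {1}, choose 1; 0->1 ok
  pos 17: y in {0,2}, choose 2; 1->2 ok
  pos 18: x in {3}, choose 3; 2->3 ok
  pos 19: y in {0,2}, choose 2; 3->2 ok
  pos 20: x in {3}, choose 3; 2->3 ok
  pos 21: y in {0,2}, choose 0; 3->0 ok
  pos 22: y in {0,2}, choose 0; 0->0 ok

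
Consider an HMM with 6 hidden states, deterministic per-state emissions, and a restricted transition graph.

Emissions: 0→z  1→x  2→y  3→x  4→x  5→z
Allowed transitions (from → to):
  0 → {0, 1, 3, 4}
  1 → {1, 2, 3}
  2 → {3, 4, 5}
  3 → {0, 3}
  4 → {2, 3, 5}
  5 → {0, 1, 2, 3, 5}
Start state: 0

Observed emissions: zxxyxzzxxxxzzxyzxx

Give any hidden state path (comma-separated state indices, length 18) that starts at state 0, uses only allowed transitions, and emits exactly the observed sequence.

0,1,1,2,3,0,0,1,3,3,3,0,0,4,2,5,3,3

  pos 0: z in {0,5}, choose 0; start
  pos 1: x in {1,3,4}, choose 1; 0->1 ok
  pos 2: x in {1,3,4}, choose 1; 1->1 ok
  pos 3: y in {2}, choose 2; 1->2 ok
  pos 4: x in {1,3,4}, choose 3; 2->3 ok
  pos 5: z in {0,5}, choose 0; 3->0 ok
  pos 6: z in {0,5}, choose 0; 0->0 ok
  pos 7: x in {1,3,4}, choose 1; 0->1 ok
  pos 8: x in {1,3,4}, choose 3; 1->3 ok
  pos 9: x in {1,3,4}, choose 3; 3->3 ok
  pos 10: x in {1,3,4}, choose 3; 3->3 ok
  pos 11: z in {0,5}, choose 0; 3->0 ok
  pos 12: z in {0,5}, choose 0; 0->0 ok
  pos 13: x in {1,3,4}, choose 4; 0->4 ok
  pos 14: y in {2}, choose 2; 4->2 ok
  pos 15: z in {0,5}, choose 5; 2->5 ok
  pos 16: x in {1,3,4}, choose 3; 5->3 ok
  pos 17: x in {1,3,4}, choose 3; 3->3 ok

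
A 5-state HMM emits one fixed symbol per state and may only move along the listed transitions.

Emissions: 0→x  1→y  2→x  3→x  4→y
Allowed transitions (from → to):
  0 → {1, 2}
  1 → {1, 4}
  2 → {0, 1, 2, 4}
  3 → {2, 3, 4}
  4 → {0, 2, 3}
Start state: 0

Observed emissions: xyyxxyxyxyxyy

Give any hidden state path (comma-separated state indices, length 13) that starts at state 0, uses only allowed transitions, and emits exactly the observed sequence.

0,1,4,0,2,4,2,4,3,4,0,1,4

  0: obs=x cand={0,2,3} pick 0 [start]
  1: obs=y cand={1,4} pick 1 [0->1 ok]
  2: obs=y cand={1,4} pick 4 [1->4 ok]
  3: obs=x cand={0,2,3} pick 0 [4->0 ok]
  4: obs=x cand={0,2,3} pick 2 [0->2 ok]
  5: obs=y cand={1,4} pick 4 [2->4 ok]
  6: obs=x cand={0,2,3} pick 2 [4->2 ok]
  7: obs=y cand={1,4} pick 4 [2->4 ok]
  8: obs=x cand={0,2,3} pick 3 [4->3 ok]
  9: obs=y cand={1,4} pick 4 [3->4 ok]
  10: obs=x cand={0,2,3} pick 0 [4->0 ok]
  11: obs=y cand={1,4} pick 1 [0->1 ok]
  12: obs=y cand={1,4} pick 4 [1->4 ok]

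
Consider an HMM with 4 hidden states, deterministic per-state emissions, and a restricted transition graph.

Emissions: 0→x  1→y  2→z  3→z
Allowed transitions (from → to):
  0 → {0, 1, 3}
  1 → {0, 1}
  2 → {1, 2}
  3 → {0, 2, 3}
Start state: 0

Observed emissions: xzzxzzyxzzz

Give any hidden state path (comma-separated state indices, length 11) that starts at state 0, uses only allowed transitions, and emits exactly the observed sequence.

  pos 0: x in {0}, choose 0; start
  pos 1: z in {2,3}, choose 3; 0->3 ok
  pos 2: z in {2,3}, choose 3; 3->3 ok
  pos 3: x in {0}, choose 0; 3->0 ok
  pos 4: z in {2,3}, choose 3; 0->3 ok
  pos 5: z in {2,3}, choose 2; 3->2 ok
  pos 6: y in {1}, choose 1; 2->1 ok
  pos 7: x in {0}, choose 0; 1->0 ok
  pos 8: z in {2,3}, choose 3; 0->3 ok
  pos 9: z in {2,3}, choose 3; 3->3 ok
  pos 10: z in {2,3}, choose 2; 3->2 ok

0,3,3,0,3,2,1,0,3,3,2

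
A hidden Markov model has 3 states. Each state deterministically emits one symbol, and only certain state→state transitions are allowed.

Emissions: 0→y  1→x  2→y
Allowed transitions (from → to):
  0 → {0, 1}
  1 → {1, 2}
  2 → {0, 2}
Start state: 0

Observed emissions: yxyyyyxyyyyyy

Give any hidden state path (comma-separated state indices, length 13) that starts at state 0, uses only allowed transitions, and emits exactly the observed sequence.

  [0] y  {0,2}  => 0  start
  [1] x  {1}  => 1  0->1 ok
  [2] y  {0,2}  => 2  1->2 ok
  [3] y  {0,2}  => 2  2->2 ok
  [4] y  {0,2}  => 0  2->0 ok
  [5] y  {0,2}  => 0  0->0 ok
  [6] x  {1}  => 1  0->1 ok
  [7] y  {0,2}  => 2  1->2 ok
  [8] y  {0,2}  => 2  2->2 ok
  [9] y  {0,2}  => 2  2->2 ok
  [10] y  {0,2}  => 0  2->0 ok
  [11] y  {0,2}  => 0  0->0 ok
  [12] y  {0,2}  => 0  0->0 ok

0,1,2,2,0,0,1,2,2,2,0,0,0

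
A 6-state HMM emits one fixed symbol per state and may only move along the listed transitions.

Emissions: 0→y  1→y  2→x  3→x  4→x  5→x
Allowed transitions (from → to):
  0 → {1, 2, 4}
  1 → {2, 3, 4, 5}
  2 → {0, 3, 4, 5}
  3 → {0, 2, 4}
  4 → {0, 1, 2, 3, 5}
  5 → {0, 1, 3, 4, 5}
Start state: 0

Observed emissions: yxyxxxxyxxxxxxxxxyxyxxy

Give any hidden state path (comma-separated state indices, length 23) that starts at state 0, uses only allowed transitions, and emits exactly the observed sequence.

0,4,0,2,4,5,4,1,2,4,3,4,3,4,2,5,4,0,4,0,4,5,1

  [0] y  {0,1}  => 0  start
  [1] x  {2,3,4,5}  => 4  0->4 ok
  [2] y  {0,1}  => 0  4->0 ok
  [3] x  {2,3,4,5}  => 2  0->2 ok
  [4] x  {2,3,4,5}  => 4  2->4 ok
  [5] x  {2,3,4,5}  => 5  4->5 ok
  [6] x  {2,3,4,5}  => 4  5->4 ok
  [7] y  {0,1}  => 1  4->1 ok
  [8] x  {2,3,4,5}  => 2  1->2 ok
  [9] x  {2,3,4,5}  => 4  2->4 ok
  [10] x  {2,3,4,5}  => 3  4->3 ok
  [11] x  {2,3,4,5}  => 4  3->4 ok
  [12] x  {2,3,4,5}  => 3  4->3 ok
  [13] x  {2,3,4,5}  => 4  3->4 ok
  [14] x  {2,3,4,5}  => 2  4->2 ok
  [15] x  {2,3,4,5}  => 5  2->5 ok
  [16] x  {2,3,4,5}  => 4  5->4 ok
  [17] y  {0,1}  => 0  4->0 ok
  [18] x  {2,3,4,5}  => 4  0->4 ok
  [19] y  {0,1}  => 0  4->0 ok
  [20] x  {2,3,4,5}  => 4  0->4 ok
  [21] x  {2,3,4,5}  => 5  4->5 ok
  [22] y  {0,1}  => 1  5->1 ok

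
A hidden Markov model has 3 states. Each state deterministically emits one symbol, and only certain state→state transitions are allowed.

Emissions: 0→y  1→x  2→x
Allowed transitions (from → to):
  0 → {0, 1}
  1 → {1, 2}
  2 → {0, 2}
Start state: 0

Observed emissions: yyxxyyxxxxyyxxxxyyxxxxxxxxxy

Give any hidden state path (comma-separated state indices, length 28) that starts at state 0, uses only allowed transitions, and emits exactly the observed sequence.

0,0,1,2,0,0,1,2,2,2,0,0,1,1,1,2,0,0,1,1,1,1,1,1,1,1,2,0

  t0 'y' -> {0}, take 0 (start)
  t1 'y' -> {0}, take 0 (0->0 ok)
  t2 'x' -> {1,2}, take 1 (0->1 ok)
  t3 'x' -> {1,2}, take 2 (1->2 ok)
  t4 'y' -> {0}, take 0 (2->0 ok)
  t5 'y' -> {0}, take 0 (0->0 ok)
  t6 'x' -> {1,2}, take 1 (0->1 ok)
  t7 'x' -> {1,2}, take 2 (1->2 ok)
  t8 'x' -> {1,2}, take 2 (2->2 ok)
  t9 'x' -> {1,2}, take 2 (2->2 ok)
  t10 'y' -> {0}, take 0 (2->0 ok)
  t11 'y' -> {0}, take 0 (0->0 ok)
  t12 'x' -> {1,2}, take 1 (0->1 ok)
  t13 'x' -> {1,2}, take 1 (1->1 ok)
  t14 'x' -> {1,2}, take 1 (1->1 ok)
  t15 'x' -> {1,2}, take 2 (1->2 ok)
  t16 'y' -> {0}, take 0 (2->0 ok)
  t17 'y' -> {0}, take 0 (0->0 ok)
  t18 'x' -> {1,2}, take 1 (0->1 ok)
  t19 'x' -> {1,2}, take 1 (1->1 ok)
  t20 'x' -> {1,2}, take 1 (1->1 ok)
  t21 'x' -> {1,2}, take 1 (1->1 ok)
  t22 'x' -> {1,2}, take 1 (1->1 ok)
  t23 'x' -> {1,2}, take 1 (1->1 ok)
  t24 'x' -> {1,2}, take 1 (1->1 ok)
  t25 'x' -> {1,2}, take 1 (1->1 ok)
  t26 'x' -> {1,2}, take 2 (1->2 ok)
  t27 'y' -> {0}, take 0 (2->0 ok)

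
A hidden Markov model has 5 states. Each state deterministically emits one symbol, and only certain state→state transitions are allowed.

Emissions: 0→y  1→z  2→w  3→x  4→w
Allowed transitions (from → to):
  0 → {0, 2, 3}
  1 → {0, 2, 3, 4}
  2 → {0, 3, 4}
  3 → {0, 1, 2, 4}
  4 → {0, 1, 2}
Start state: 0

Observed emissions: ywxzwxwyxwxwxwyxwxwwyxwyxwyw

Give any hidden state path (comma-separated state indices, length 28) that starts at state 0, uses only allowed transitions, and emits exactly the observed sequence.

  [0] y  {0}  => 0  start
  [1] w  {2,4}  => 2  0->2 ok
  [2] x  {3}  => 3  2->3 ok
  [3] z  {1}  => 1  3->1 ok
  [4] w  {2,4}  => 2  1->2 ok
  [5] x  {3}  => 3  2->3 ok
  [6] w  {2,4}  => 2  3->2 ok
  [7] y  {0}  => 0  2->0 ok
  [8] x  {3}  => 3  0->3 ok
  [9] w  {2,4}  => 2  3->2 ok
  [10] x  {3}  => 3  2->3 ok
  [11] w  {2,4}  => 2  3->2 ok
  [12] x  {3}  => 3  2->3 ok
  [13] w  {2,4}  => 4  3->4 ok
  [14] y  {0}  => 0  4->0 ok
  [15] x  {3}  => 3  0->3 ok
  [16] w  {2,4}  => 2  3->2 ok
  [17] x  {3}  => 3  2->3 ok
  [18] w  {2,4}  => 2  3->2 ok
  [19] w  {2,4}  => 4  2->4 ok
  [20] y  {0}  => 0  4->0 ok
  [21] x  {3}  => 3  0->3 ok
  [22] w  {2,4}  => 4  3->4 ok
  [23] y  {0}  => 0  4->0 ok
  [24] x  {3}  => 3  0->3 ok
  [25] w  {2,4}  => 4  3->4 ok
  [26] y  {0}  => 0  4->0 ok
  [27] w  {2,4}  => 2  0->2 ok

0,2,3,1,2,3,2,0,3,2,3,2,3,4,0,3,2,3,2,4,0,3,4,0,3,4,0,2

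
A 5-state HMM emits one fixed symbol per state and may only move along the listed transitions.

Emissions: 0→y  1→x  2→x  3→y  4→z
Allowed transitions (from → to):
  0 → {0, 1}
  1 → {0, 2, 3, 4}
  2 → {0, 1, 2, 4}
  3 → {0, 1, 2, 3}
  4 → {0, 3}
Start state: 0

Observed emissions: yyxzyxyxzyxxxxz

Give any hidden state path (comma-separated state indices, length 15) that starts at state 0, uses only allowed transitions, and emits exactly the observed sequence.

  pos 0: y in {0,3}, choose 0; start
  pos 1: y in {0,3}, choose 0; 0->0 ok
  pos 2: x in {1,2}, choose 1; 0->1 ok
  pos 3: z in {4}, choose 4; 1->4 ok
  pos 4: y in {0,3}, choose 3; 4->3 ok
  pos 5: x in {1,2}, choose 1; 3->1 ok
  pos 6: y in {0,3}, choose 3; 1->3 ok
  pos 7: x in {1,2}, choose 1; 3->1 ok
  pos 8: z in {4}, choose 4; 1->4 ok
  pos 9: y in {0,3}, choose 0; 4->0 ok
  pos 10: x in {1,2}, choose 1; 0->1 ok
  pos 11: x in {1,2}, choose 2; 1->2 ok
  pos 12: x in {1,2}, choose 1; 2->1 ok
  pos 13: x in {1,2}, choose 2; 1->2 ok
  pos 14: z in {4}, choose 4; 2->4 ok

0,0,1,4,3,1,3,1,4,0,1,2,1,2,4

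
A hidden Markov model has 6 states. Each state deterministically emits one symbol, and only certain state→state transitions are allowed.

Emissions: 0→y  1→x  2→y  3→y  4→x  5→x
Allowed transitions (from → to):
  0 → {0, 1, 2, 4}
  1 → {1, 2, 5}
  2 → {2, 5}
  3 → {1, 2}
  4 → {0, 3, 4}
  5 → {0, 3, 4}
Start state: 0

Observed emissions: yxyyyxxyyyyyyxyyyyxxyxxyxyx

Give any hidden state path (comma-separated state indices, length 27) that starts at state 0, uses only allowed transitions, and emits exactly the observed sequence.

  t0 'y' -> {0,2,3}, take 0 (start)
  t1 'x' -> {1,4,5}, take 4 (0->4 ok)
  t2 'y' -> {0,2,3}, take 0 (4->0 ok)
  t3 'y' -> {0,2,3}, take 2 (0->2 ok)
  t4 'y' -> {0,2,3}, take 2 (2->2 ok)
  t5 'x' -> {1,4,5}, take 5 (2->5 ok)
  t6 'x' -> {1,4,5}, take 4 (5->4 ok)
  t7 'y' -> {0,2,3}, take 0 (4->0 ok)
  t8 'y' -> {0,2,3}, take 2 (0->2 ok)
  t9 'y' -> {0,2,3}, take 2 (2->2 ok)
  t10 'y' -> {0,2,3}, take 2 (2->2 ok)
  t11 'y' -> {0,2,3}, take 2 (2->2 ok)
  t12 'y' -> {0,2,3}, take 2 (2->2 ok)
  t13 'x' -> {1,4,5}, take 5 (2->5 ok)
  t14 'y' -> {0,2,3}, take 0 (5->0 ok)
  t15 'y' -> {0,2,3}, take 2 (0->2 ok)
  t16 'y' -> {0,2,3}, take 2 (2->2 ok)
  t17 'y' -> {0,2,3}, take 2 (2->2 ok)
  t18 'x' -> {1,4,5}, take 5 (2->5 ok)
  t19 'x' -> {1,4,5}, take 4 (5->4 ok)
  t20 'y' -> {0,2,3}, take 3 (4->3 ok)
  t21 'x' -> {1,4,5}, take 1 (3->1 ok)
  t22 'x' -> {1,4,5}, take 5 (1->5 ok)
  t23 'y' -> {0,2,3}, take 0 (5->0 ok)
  t24 'x' -> {1,4,5}, take 4 (0->4 ok)
  t25 'y' -> {0,2,3}, take 3 (4->3 ok)
  t26 'x' -> {1,4,5}, take 1 (3->1 ok)

0,4,0,2,2,5,4,0,2,2,2,2,2,5,0,2,2,2,5,4,3,1,5,0,4,3,1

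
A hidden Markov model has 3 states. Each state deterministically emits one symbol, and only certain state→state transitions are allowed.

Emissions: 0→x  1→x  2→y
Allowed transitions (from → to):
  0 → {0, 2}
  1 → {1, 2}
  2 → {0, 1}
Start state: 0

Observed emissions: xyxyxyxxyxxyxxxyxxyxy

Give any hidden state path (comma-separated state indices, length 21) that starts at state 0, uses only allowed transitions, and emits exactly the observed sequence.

  [0] x  {0,1}  => 0  start
  [1] y  {2}  => 2  0->2 ok
  [2] x  {0,1}  => 0  2->0 ok
  [3] y  {2}  => 2  0->2 ok
  [4] x  {0,1}  => 0  2->0 ok
  [5] y  {2}  => 2  0->2 ok
  [6] x  {0,1}  => 1  2->1 ok
  [7] x  {0,1}  => 1  1->1 ok
  [8] y  {2}  => 2  1->2 ok
  [9] x  {0,1}  => 1  2->1 ok
  [10] x  {0,1}  => 1  1->1 ok
  [11] y  {2}  => 2  1->2 ok
  [12] x  {0,1}  => 0  2->0 ok
  [13] x  {0,1}  => 0  0->0 ok
  [14] x  {0,1}  => 0  0->0 ok
  [15] y  {2}  => 2  0->2 ok
  [16] x  {0,1}  => 0  2->0 ok
  [17] x  {0,1}  => 0  0->0 ok
  [18] y  {2}  => 2  0->2 ok
  [19] x  {0,1}  => 0  2->0 ok
  [20] y  {2}  => 2  0->2 ok

0,2,0,2,0,2,1,1,2,1,1,2,0,0,0,2,0,0,2,0,2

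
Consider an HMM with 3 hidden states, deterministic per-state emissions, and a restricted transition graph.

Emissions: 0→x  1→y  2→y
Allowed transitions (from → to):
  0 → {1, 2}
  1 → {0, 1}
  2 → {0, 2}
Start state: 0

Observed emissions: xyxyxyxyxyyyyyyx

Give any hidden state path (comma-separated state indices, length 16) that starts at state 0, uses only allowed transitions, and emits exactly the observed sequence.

0,1,0,2,0,2,0,1,0,1,1,1,1,1,1,0

  0: obs=x cand={0} pick 0 [start]
  1: obs=y cand={1,2} pick 1 [0->1 ok]
  2: obs=x cand={0} pick 0 [1->0 ok]
  3: obs=y cand={1,2} pick 2 [0->2 ok]
  4: obs=x cand={0} pick 0 [2->0 ok]
  5: obs=y cand={1,2} pick 2 [0->2 ok]
  6: obs=x cand={0} pick 0 [2->0 ok]
  7: obs=y cand={1,2} pick 1 [0->1 ok]
  8: obs=x cand={0} pick 0 [1->0 ok]
  9: obs=y cand={1,2} pick 1 [0->1 ok]
  10: obs=y cand={1,2} pick 1 [1->1 ok]
  11: obs=y cand={1,2} pick 1 [1->1 ok]
  12: obs=y cand={1,2} pick 1 [1->1 ok]
  13: obs=y cand={1,2} pick 1 [1->1 ok]
  14: obs=y cand={1,2} pick 1 [1->1 ok]
  15: obs=x cand={0} pick 0 [1->0 ok]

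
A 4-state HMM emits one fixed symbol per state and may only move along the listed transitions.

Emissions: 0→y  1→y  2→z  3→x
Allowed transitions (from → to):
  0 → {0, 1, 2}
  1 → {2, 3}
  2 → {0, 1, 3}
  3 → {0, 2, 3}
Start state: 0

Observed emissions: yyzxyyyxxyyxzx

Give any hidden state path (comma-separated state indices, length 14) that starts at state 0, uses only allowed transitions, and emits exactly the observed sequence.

  [0] y  {0,1}  => 0  start
  [1] y  {0,1}  => 0  0->0 ok
  [2] z  {2}  => 2  0->2 ok
  [3] x  {3}  => 3  2->3 ok
  [4] y  {0,1}  => 0  3->0 ok
  [5] y  {0,1}  => 0  0->0 ok
  [6] y  {0,1}  => 1  0->1 ok
  [7] x  {3}  => 3  1->3 ok
  [8] x  {3}  => 3  3->3 ok
  [9] y  {0,1}  => 0  3->0 ok
  [10] y  {0,1}  => 1  0->1 ok
  [11] x  {3}  => 3  1->3 ok
  [12] z  {2}  => 2  3->2 ok
  [13] x  {3}  => 3  2->3 ok

0,0,2,3,0,0,1,3,3,0,1,3,2,3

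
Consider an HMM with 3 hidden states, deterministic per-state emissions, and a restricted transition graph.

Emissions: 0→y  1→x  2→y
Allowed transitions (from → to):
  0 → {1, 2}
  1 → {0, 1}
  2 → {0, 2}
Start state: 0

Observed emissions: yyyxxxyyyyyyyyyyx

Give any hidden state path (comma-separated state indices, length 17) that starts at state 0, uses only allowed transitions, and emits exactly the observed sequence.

0,2,0,1,1,1,0,2,2,2,2,0,2,0,2,0,1

  pos 0: y in {0,2}, choose 0; start
  pos 1: y in {0,2}, choose 2; 0->2 ok
  pos 2: y in {0,2}, choose 0; 2->0 ok
  pos 3: x in {1}, choose 1; 0->1 ok
  pos 4: x in {1}, choose 1; 1->1 ok
  pos 5: x in {1}, choose 1; 1->1 ok
  pos 6: y in {0,2}, choose 0; 1->0 ok
  pos 7: y in {0,2}, choose 2; 0->2 ok
  pos 8: y in {0,2}, choose 2; 2->2 ok
  pos 9: y in {0,2}, choose 2; 2->2 ok
  pos 10: y in {0,2}, choose 2; 2->2 ok
  pos 11: y in {0,2}, choose 0; 2->0 ok
  pos 12: y in {0,2}, choose 2; 0->2 ok
  pos 13: y in {0,2}, choose 0; 2->0 ok
  pos 14: y in {0,2}, choose 2; 0->2 ok
  pos 15: y in {0,2}, choose 0; 2->0 ok
  pos 16: x in {1}, choose 1; 0->1 ok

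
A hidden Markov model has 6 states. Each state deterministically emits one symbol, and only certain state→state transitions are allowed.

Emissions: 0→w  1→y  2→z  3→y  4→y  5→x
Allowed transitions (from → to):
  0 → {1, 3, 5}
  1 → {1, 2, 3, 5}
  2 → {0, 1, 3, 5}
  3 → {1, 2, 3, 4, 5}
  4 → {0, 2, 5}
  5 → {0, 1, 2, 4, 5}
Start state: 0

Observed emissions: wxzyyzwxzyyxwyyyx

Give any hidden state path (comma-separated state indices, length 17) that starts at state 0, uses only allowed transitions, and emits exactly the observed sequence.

0,5,2,3,4,2,0,5,2,3,4,5,0,1,1,1,5

  pos 0: w in {0}, choose 0; start
  pos 1: x in {5}, choose 5; 0->5 ok
  pos 2: z in {2}, choose 2; 5->2 ok
  pos 3: y in {1,3,4}, choose 3; 2->3 ok
  pos 4: y in {1,3,4}, choose 4; 3->4 ok
  pos 5: z in {2}, choose 2; 4->2 ok
  pos 6: w in {0}, choose 0; 2->0 ok
  pos 7: x in {5}, choose 5; 0->5 ok
  pos 8: z in {2}, choose 2; 5->2 ok
  pos 9: y in {1,3,4}, choose 3; 2->3 ok
  pos 10: y in {1,3,4}, choose 4; 3->4 ok
  pos 11: x in {5}, choose 5; 4->5 ok
  pos 12: w in {0}, choose 0; 5->0 ok
  pos 13: y in {1,3,4}, choose 1; 0->1 ok
  pos 14: y in {1,3,4}, choose 1; 1->1 ok
  pos 15: y in {1,3,4}, choose 1; 1->1 ok
  pos 16: x in {5}, choose 5; 1->5 ok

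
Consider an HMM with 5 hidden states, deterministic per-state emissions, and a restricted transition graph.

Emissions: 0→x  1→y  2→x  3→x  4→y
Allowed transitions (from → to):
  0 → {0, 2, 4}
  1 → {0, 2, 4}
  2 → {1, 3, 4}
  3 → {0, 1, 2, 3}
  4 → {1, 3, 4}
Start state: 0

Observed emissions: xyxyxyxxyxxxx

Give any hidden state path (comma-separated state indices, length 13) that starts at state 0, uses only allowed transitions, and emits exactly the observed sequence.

0,4,3,1,2,4,3,2,1,0,0,2,3

  pos 0: x in {0,2,3}, choose 0; start
  pos 1: y in {1,4}, choose 4; 0->4 ok
  pos 2: x in {0,2,3}, choose 3; 4->3 ok
  pos 3: y in {1,4}, choose 1; 3->1 ok
  pos 4: x in {0,2,3}, choose 2; 1->2 ok
  pos 5: y in {1,4}, choose 4; 2->4 ok
  pos 6: x in {0,2,3}, choose 3; 4->3 ok
  pos 7: x in {0,2,3}, choose 2; 3->2 ok
  pos 8: y in {1,4}, choose 1; 2->1 ok
  pos 9: x in {0,2,3}, choose 0; 1->0 ok
  pos 10: x in {0,2,3}, choose 0; 0->0 ok
  pos 11: x in {0,2,3}, choose 2; 0->2 ok
  pos 12: x in {0,2,3}, choose 3; 2->3 ok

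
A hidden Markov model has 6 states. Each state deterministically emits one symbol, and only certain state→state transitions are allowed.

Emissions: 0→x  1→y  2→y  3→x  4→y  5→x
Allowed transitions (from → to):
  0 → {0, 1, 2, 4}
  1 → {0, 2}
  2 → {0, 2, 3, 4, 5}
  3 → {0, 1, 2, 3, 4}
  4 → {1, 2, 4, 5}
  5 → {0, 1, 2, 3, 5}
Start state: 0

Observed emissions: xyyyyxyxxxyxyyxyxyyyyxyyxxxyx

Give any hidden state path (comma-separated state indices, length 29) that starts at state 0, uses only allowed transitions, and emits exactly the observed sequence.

  pos 0: x in {0,3,5}, choose 0; start
  pos 1: y in {1,2,4}, choose 2; 0->2 ok
  pos 2: y in {1,2,4}, choose 4; 2->4 ok
  pos 3: y in {1,2,4}, choose 4; 4->4 ok
  pos 4: y in {1,2,4}, choose 2; 4->2 ok
  pos 5: x in {0,3,5}, choose 0; 2->0 ok
  pos 6: y in {1,2,4}, choose 2; 0->2 ok
  pos 7: x in {0,3,5}, choose 5; 2->5 ok
  pos 8: x in {0,3,5}, choose 3; 5->3 ok
  pos 9: x in {0,3,5}, choose 3; 3->3 ok
  pos 10: y in {1,2,4}, choose 1; 3->1 ok
  pos 11: x in {0,3,5}, choose 0; 1->0 ok
  pos 12: y in {1,2,4}, choose 4; 0->4 ok
  pos 13: y in {1,2,4}, choose 4; 4->4 ok
  pos 14: x in {0,3,5}, choose 5; 4->5 ok
  pos 15: y in {1,2,4}, choose 1; 5->1 ok
  pos 16: x in {0,3,5}, choose 0; 1->0 ok
  pos 17: y in {1,2,4}, choose 2; 0->2 ok
  pos 18: y in {1,2,4}, choose 4; 2->4 ok
  pos 19: y in {1,2,4}, choose 4; 4->4 ok
  pos 20: y in {1,2,4}, choose 1; 4->1 ok
  pos 21: x in {0,3,5}, choose 0; 1->0 ok
  pos 22: y in {1,2,4}, choose 4; 0->4 ok
  pos 23: y in {1,2,4}, choose 2; 4->2 ok
  pos 24: x in {0,3,5}, choose 3; 2->3 ok
  pos 25: x in {0,3,5}, choose 3; 3->3 ok
  pos 26: x in {0,3,5}, choose 0; 3->0 ok
  pos 27: y in {1,2,4}, choose 2; 0->2 ok
  pos 28: x in {0,3,5}, choose 3; 2->3 ok

0,2,4,4,2,0,2,5,3,3,1,0,4,4,5,1,0,2,4,4,1,0,4,2,3,3,0,2,3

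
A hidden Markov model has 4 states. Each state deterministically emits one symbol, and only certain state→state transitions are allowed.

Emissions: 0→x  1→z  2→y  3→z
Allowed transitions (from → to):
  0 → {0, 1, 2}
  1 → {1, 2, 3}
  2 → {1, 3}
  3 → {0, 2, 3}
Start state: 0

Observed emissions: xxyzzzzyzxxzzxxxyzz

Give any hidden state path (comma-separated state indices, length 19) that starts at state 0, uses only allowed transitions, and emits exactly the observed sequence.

0,0,2,1,1,1,1,2,3,0,0,1,3,0,0,0,2,1,3

  pos 0: x in {0}, choose 0; start
  pos 1: x in {0}, choose 0; 0->0 ok
  pos 2: y in {2}, choose 2; 0->2 ok
  pos 3: z in {1,3}, choose 1; 2->1 ok
  pos 4: z in {1,3}, choose 1; 1->1 ok
  pos 5: z in {1,3}, choose 1; 1->1 ok
  pos 6: z in {1,3}, choose 1; 1->1 ok
  pos 7: y in {2}, choose 2; 1->2 ok
  pos 8: z in {1,3}, choose 3; 2->3 ok
  pos 9: x in {0}, choose 0; 3->0 ok
  pos 10: x in {0}, choose 0; 0->0 ok
  pos 11: z in {1,3}, choose 1; 0->1 ok
  pos 12: z in {1,3}, choose 3; 1->3 ok
  pos 13: x in {0}, choose 0; 3->0 ok
  pos 14: x in {0}, choose 0; 0->0 ok
  pos 15: x in {0}, choose 0; 0->0 ok
  pos 16: y in {2}, choose 2; 0->2 ok
  pos 17: z in {1,3}, choose 1; 2->1 ok
  pos 18: z in {1,3}, choose 3; 1->3 ok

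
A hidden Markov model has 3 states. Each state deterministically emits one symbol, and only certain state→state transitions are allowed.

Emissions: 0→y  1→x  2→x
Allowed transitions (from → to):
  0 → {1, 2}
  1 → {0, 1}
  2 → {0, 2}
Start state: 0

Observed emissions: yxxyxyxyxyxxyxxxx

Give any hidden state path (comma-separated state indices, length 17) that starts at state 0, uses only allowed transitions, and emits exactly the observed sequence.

0,2,2,0,1,0,2,0,2,0,2,2,0,1,1,1,1

  0: obs=y cand={0} pick 0 [start]
  1: obs=x cand={1,2} pick 2 [0->2 ok]
  2: obs=x cand={1,2} pick 2 [2->2 ok]
  3: obs=y cand={0} pick 0 [2->0 ok]
  4: obs=x cand={1,2} pick 1 [0->1 ok]
  5: obs=y cand={0} pick 0 [1->0 ok]
  6: obs=x cand={1,2} pick 2 [0->2 ok]
  7: obs=y cand={0} pick 0 [2->0 ok]
  8: obs=x cand={1,2} pick 2 [0->2 ok]
  9: obs=y cand={0} pick 0 [2->0 ok]
  10: obs=x cand={1,2} pick 2 [0->2 ok]
  11: obs=x cand={1,2} pick 2 [2->2 ok]
  12: obs=y cand={0} pick 0 [2->0 ok]
  13: obs=x cand={1,2} pick 1 [0->1 ok]
  14: obs=x cand={1,2} pick 1 [1->1 ok]
  15: obs=x cand={1,2} pick 1 [1->1 ok]
  16: obs=x cand={1,2} pick 1 [1->1 ok]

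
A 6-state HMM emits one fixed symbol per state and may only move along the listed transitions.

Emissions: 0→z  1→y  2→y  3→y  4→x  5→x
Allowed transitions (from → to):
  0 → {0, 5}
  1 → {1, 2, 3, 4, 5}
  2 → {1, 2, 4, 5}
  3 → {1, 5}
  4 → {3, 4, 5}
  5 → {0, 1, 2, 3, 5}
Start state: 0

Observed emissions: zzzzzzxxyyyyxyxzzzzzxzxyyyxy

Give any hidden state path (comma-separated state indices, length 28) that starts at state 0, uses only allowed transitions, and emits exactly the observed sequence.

  [0] z  {0}  => 0  start
  [1] z  {0}  => 0  0->0 ok
  [2] z  {0}  => 0  0->0 ok
  [3] z  {0}  => 0  0->0 ok
  [4] z  {0}  => 0  0->0 ok
  [5] z  {0}  => 0  0->0 ok
  [6] x  {4,5}  => 5  0->5 ok
  [7] x  {4,5}  => 5  5->5 ok
  [8] y  {1,2,3}  => 3  5->3 ok
  [9] y  {1,2,3}  => 1  3->1 ok
  [10] y  {1,2,3}  => 1  1->1 ok
  [11] y  {1,2,3}  => 1  1->1 ok
  [12] x  {4,5}  => 5  1->5 ok
  [13] y  {1,2,3}  => 2  5->2 ok
  [14] x  {4,5}  => 5  2->5 ok
  [15] z  {0}  => 0  5->0 ok
  [16] z  {0}  => 0  0->0 ok
  [17] z  {0}  => 0  0->0 ok
  [18] z  {0}  => 0  0->0 ok
  [19] z  {0}  => 0  0->0 ok
  [20] x  {4,5}  => 5  0->5 ok
  [21] z  {0}  => 0  5->0 ok
  [22] x  {4,5}  => 5  0->5 ok
  [23] y  {1,2,3}  => 2  5->2 ok
  [24] y  {1,2,3}  => 2  2->2 ok
  [25] y  {1,2,3}  => 2  2->2 ok
  [26] x  {4,5}  => 5  2->5 ok
  [27] y  {1,2,3}  => 1  5->1 ok

0,0,0,0,0,0,5,5,3,1,1,1,5,2,5,0,0,0,0,0,5,0,5,2,2,2,5,1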